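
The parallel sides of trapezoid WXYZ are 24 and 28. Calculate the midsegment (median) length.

The midsegment (median) of a trapezoid connects the midpoints of the non-parallel sides.
Its length is the average of the two bases: (24 + 28) / 2 = 26.

26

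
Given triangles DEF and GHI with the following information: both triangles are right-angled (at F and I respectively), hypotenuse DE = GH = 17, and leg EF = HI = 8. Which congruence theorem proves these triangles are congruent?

The given information provides:
both triangles are right-angled (at F and I respectively), hypotenuse DE = GH = 17, and leg EF = HI = 8
This matches the HL congruence theorem.
The hypotenuse and one leg of two right triangles are equal (Hypotenuse-Leg).

HL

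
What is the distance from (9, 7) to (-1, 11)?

The horizontal distance is |-1 - 9| = 10 and the vertical distance is |11 - 7| = 4.
By the Pythagorean theorem, d = sqrt(10^2 + 4^2) = sqrt(116) = 2*sqrt(29).

2*sqrt(29)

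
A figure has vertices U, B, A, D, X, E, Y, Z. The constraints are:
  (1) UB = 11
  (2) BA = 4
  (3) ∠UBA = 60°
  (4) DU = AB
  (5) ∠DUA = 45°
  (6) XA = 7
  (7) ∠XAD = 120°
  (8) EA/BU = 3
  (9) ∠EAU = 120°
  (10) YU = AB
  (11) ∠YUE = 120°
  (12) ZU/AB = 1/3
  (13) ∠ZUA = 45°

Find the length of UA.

Step 1: By the law of cosines on triangle UBA: UA² = 11² + 4² − 2·11·4·cos(60°) = 93, so UA = √93.

Therefore, the length of UA = √93.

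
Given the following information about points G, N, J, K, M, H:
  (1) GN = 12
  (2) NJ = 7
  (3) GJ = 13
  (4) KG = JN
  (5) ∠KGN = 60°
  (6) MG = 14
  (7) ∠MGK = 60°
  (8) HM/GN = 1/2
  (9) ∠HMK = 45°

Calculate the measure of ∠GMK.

From the given relations: KG = JN = 7.
Step 1: By the law of cosines on triangle MGK: MK² = 14² + 7² − 2·14·7·cos(60°) = 147, so MK = 7·√3.
Step 2: By the inverse law of cosines on triangle GMK: cos(∠GMK) = (14² + (7·√3)² − 7²) / (2·14·7·√3) = 294/339.48 = 0.866, so ∠GMK = 30°.

Therefore, the measure of angle ∠GMK = 30°.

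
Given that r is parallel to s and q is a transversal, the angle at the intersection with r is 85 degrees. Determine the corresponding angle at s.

Corresponding angles formed by parallel lines and a transversal are equal.
The given angle is 85 degrees.
The corresponding angle = 85 degrees.

85 degrees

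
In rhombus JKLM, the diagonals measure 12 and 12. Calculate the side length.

The diagonals of a rhombus bisect each other at right angles.
Half-diagonals: 12/2 = 6 and 12/2 = 6
side = sqrt(6^2 + 6^2)
side = sqrt(36 + 36)
side = sqrt(72) = 6*sqrt(2)

6*sqrt(2)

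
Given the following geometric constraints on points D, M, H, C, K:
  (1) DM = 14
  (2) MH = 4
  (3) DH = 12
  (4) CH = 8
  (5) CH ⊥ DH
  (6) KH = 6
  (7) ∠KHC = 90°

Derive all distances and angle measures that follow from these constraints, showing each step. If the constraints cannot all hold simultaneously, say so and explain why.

The constraints are consistent.

Step 1: From DH = 12, HC = 8, and ∠DHC = 90°, by the law of cosines:
  DC² = DH² + HC² - 2·DH·HC·cos(90°) = 144 + 64 - 0 = 208
  DC = 4·√13

Step 2: From CH = 8, HK = 6, and ∠CHK = 90°, by the law of cosines:
  CK² = CH² + HK² - 2·CH·HK·cos(90°) = 64 + 36 - 0 = 100
  CK = 10

Step 3: From DH = 12, DM = 14, HM = 4, by the inverse law of cosines:
  cos(∠HDM) = (DH² + DM² - HM²) / (2·DH·DM)
  ∠HDM = 15.36°

Step 4: From MD = 14, MH = 4, DH = 12, by the inverse law of cosines:
  cos(∠DMH) = (MD² + MH² - DH²) / (2·MD·MH)
  ∠DMH = 52.62°

Step 5: From HD = 12, HM = 4, DM = 14, by the inverse law of cosines:
  cos(∠DHM) = (HD² + HM² - DM²) / (2·HD·HM)
  ∠DHM = 112.02°

Step 6: From DC = 4·√13, DH = 12, CH = 8, by the inverse law of cosines:
  cos(∠CDH) = (DC² + DH² - CH²) / (2·DC·DH)
  ∠CDH = 33.69°

Step 7: From CD = 4·√13, CH = 8, DH = 12, by the inverse law of cosines:
  cos(∠DCH) = (CD² + CH² - DH²) / (2·CD·CH)
  ∠DCH = 56.31°

Step 8: From CH = 8, CK = 10, HK = 6, by the inverse law of cosines:
  cos(∠HCK) = (CH² + CK² - HK²) / (2·CH·CK)
  ∠HCK = 36.87°

Step 9: From KC = 10, KH = 6, CH = 8, by the inverse law of cosines:
  cos(∠CKH) = (KC² + KH² - CH²) / (2·KC·KH)
  ∠CKH = 53.13°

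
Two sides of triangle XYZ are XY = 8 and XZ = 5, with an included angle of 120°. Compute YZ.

By the law of cosines: YZ^2 = XY^2 + XZ^2 - 2*XY*XZ*cos(X)
YZ^2 = 8^2 + 5^2 - 2*8*5*cos(120°)
YZ^2 = 64 + 25 - 80*(-1/2)
YZ^2 = 129
YZ = sqrt(129)

sqrt(129)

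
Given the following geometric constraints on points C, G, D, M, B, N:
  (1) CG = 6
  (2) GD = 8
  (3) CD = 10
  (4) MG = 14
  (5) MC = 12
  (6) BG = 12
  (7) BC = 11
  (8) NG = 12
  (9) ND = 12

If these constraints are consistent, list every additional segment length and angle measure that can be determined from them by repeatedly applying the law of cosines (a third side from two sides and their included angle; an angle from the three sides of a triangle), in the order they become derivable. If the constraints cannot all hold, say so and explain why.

The constraints are consistent. Derivable facts, in order:
After 1 step:
- ∠BCG = 84.35°
- ∠BGC = 65.81°
- ∠CBG = 29.84°
- ∠CDG = 36.87°
- ∠CGD = 90°
- ∠CGM = 58.41°
- ∠CMG = 25.21°
- ∠DCG = 53.13°
- ∠DGN = 70.53°
- ∠DNG = 38.94°
- ∠GCM = 96.38°
- ∠GDN = 70.53°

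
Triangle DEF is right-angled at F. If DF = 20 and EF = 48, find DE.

DE = sqrt(20^2 + 48^2) = sqrt(2704) = 52

52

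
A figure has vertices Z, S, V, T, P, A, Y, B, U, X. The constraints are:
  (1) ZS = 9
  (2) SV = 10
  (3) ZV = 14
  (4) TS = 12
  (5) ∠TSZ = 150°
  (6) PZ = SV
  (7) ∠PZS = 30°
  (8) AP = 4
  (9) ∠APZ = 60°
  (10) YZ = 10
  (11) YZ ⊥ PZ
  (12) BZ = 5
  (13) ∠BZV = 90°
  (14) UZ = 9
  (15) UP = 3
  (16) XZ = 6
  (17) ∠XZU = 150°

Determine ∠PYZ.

From the given relations: PZ = SV = 10.
Step 1: By the law of cosines on triangle YZP: YP² = 10² + 10² − 2·10·10·cos(90°) = 200, so YP = 10·√2.
Step 2: By the inverse law of cosines on triangle PYZ: cos(∠PYZ) = ((10·√2)² + 10² − 10²) / (2·10·√2·10) = 200/282.84 = 0.7071, so ∠PYZ = 45°.

Therefore, the measure of angle ∠PYZ = 45°.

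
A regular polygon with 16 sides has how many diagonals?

The number of diagonals in an n-gon is n(n - 3)/2.
For n = 16: 16(16 - 3)/2 = 16 × 13 / 2 = 104.

104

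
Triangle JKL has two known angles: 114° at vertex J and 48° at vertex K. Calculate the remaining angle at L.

The interior angles sum to 180°: angle L = 180 - 114 - 48 = 18°.
The triangle is obtuse (angles 114°, 48°, 18°).

18 degrees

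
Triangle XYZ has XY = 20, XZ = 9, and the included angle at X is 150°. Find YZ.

By the law of cosines: YZ^2 = XY^2 + XZ^2 - 2*XY*XZ*cos(X)
YZ^2 = 20^2 + 9^2 - 2*20*9*cos(150°)
YZ^2 = 400 + 81 - 360*(-sqrt(3)/2)
YZ^2 = 180*sqrt(3) + 481
YZ = sqrt(180*sqrt(3) + 481)

sqrt(180*sqrt(3) + 481)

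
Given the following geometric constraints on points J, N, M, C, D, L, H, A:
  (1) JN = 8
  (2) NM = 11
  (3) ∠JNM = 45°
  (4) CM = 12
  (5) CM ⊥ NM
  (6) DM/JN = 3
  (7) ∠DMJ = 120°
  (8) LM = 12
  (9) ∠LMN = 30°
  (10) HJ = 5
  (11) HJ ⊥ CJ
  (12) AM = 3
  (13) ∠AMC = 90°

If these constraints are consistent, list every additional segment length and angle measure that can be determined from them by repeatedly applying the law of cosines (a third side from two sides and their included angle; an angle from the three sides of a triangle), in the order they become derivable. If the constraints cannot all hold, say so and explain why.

The constraints are consistent. Derivable facts, in order:
After 1 step:
- CA = 3·√17
- JM ≈ 7.78
- NC ≈ 16.28
- NL ≈ 6.03
After 2 steps:
- JD ≈ 28.69
- ∠ACM = 14.04°
- ∠CAM = 75.96°
- ∠CNM = 47.49°
- ∠JMN = 46.63°
- ∠LNM = 84.22°
- ∠MCN = 42.51°
- ∠MJN = 88.37°
- ∠MLN = 65.78°
After 3 steps:
- ∠DJM = 46.42°
- ∠JDM = 13.58°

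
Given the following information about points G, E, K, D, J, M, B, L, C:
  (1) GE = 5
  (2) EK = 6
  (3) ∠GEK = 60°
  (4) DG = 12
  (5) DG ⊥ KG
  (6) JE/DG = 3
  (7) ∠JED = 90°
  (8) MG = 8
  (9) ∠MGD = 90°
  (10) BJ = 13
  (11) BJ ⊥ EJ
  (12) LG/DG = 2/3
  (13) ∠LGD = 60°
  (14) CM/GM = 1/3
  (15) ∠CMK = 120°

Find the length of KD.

Step 1: By the law of cosines on triangle GEK: GK² = 5² + 6² − 2·5·6·cos(60°) = 31, so GK = √31.
Step 2: By the law of cosines on triangle KGD: KD² = √31² + 12² − 2·√31·12·cos(90°) = 175, so KD = 5·√7.

Therefore, the length of KD = 5·√7.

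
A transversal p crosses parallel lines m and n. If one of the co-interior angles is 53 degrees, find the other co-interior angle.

Co-interior (same-side interior) angles are between the parallel lines on the same side of the transversal.
Unlike corresponding or alternate interior angles, they are supplementary rather than equal.
So the angle = 180 - 53 = 127 degrees.

127 degrees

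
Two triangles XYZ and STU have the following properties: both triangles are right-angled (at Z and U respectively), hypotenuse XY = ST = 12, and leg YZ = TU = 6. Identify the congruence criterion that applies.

Consider the given information: both triangles are right-angled (at Z and U respectively), hypotenuse XY = ST = 12, and leg YZ = TU = 6
This is not SSS or SAS: SSS requires all three pairs of sides, but we don't have that. SAS requires two sides and the included angle between them.
The correct criterion is HL. The hypotenuse and one leg of two right triangles are equal (Hypotenuse-Leg).

HL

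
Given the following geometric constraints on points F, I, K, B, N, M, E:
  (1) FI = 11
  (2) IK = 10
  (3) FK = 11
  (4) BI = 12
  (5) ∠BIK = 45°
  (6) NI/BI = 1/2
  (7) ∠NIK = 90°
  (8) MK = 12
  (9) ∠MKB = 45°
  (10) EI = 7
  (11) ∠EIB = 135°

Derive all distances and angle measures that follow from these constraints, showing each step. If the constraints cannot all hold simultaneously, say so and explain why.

The constraints are consistent.

From the given relations:
  NI = 1/2·BI = 1/2·12 = 6

Step 1: From KI = 10, IB = 12, and ∠KIB = 45°, by the law of cosines:
  KB² = KI² + IB² - 2·KI·IB·cos(45°) = 100 + 144 - 169.7 = 74.29
  KB ≈ 8.62

Step 2: From KI = 10, IN = 6, and ∠KIN = 90°, by the law of cosines:
  KN² = KI² + IN² - 2·KI·IN·cos(90°) = 100 + 36 - 0 = 136
  KN = 2·√34

Step 3: From BI = 12, IE = 7, and ∠BIE = 135°, by the law of cosines:
  BE² = BI² + IE² - 2·BI·IE·cos(135°) = 144 + 49 + 118.8 = 311.8
  BE ≈ 17.66

Step 4: From FI = 11, FK = 11, IK = 10, by the inverse law of cosines:
  cos(∠IFK) = (FI² + FK² - IK²) / (2·FI·FK)
  ∠IFK = 54.07°

Step 5: From IF = 11, IK = 10, FK = 11, by the inverse law of cosines:
  cos(∠FIK) = (IF² + IK² - FK²) / (2·IF·IK)
  ∠FIK = 62.96°

Step 6: From KF = 11, KI = 10, FI = 11, by the inverse law of cosines:
  cos(∠FKI) = (KF² + KI² - FI²) / (2·KF·KI)
  ∠FKI = 62.96°

Step 7: From BK = 8.62, KM = 12, and ∠BKM = 45°, by the law of cosines:
  BM² = BK² + KM² - 2·BK·KM·cos(45°) = 74.29 + 144 - 146.3 = 72.02
  BM ≈ 8.49

Step 8: From KB = 8.62, KI = 10, BI = 12, by the inverse law of cosines:
  cos(∠BKI) = (KB² + KI² - BI²) / (2·KB·KI)
  ∠BKI = 79.88°

Step 9: From KI = 10, KN = 2·√34, IN = 6, by the inverse law of cosines:
  cos(∠IKN) = (KI² + KN² - IN²) / (2·KI·KN)
  ∠IKN = 30.96°

Step 10: From BE = 17.66, BI = 12, EI = 7, by the inverse law of cosines:
  cos(∠EBI) = (BE² + BI² - EI²) / (2·BE·BI)
  ∠EBI = 16.28°

Step 11: From BI = 12, BK = 8.62, IK = 10, by the inverse law of cosines:
  cos(∠IBK) = (BI² + BK² - IK²) / (2·BI·BK)
  ∠IBK = 55.12°

Step 12: From NI = 6, NK = 2·√34, IK = 10, by the inverse law of cosines:
  cos(∠INK) = (NI² + NK² - IK²) / (2·NI·NK)
  ∠INK = 59.04°

Step 13: From EB = 17.66, EI = 7, BI = 12, by the inverse law of cosines:
  cos(∠BEI) = (EB² + EI² - BI²) / (2·EB·EI)
  ∠BEI = 28.72°

Step 14: From BK = 8.62, BM = 8.49, KM = 12, by the inverse law of cosines:
  cos(∠KBM) = (BK² + BM² - KM²) / (2·BK·BM)
  ∠KBM = 89.09°

Step 15: From MB = 8.49, MK = 12, BK = 8.62, by the inverse law of cosines:
  cos(∠BMK) = (MB² + MK² - BK²) / (2·MB·MK)
  ∠BMK = 45.91°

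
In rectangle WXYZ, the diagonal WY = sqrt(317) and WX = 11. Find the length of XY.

The diagonal of a rectangle forms a right triangle with the two sides.
Rearranging the Pythagorean theorem: missing side = sqrt(d^2 - known^2).
= sqrt(317 - 121) = sqrt(196) = 14.

14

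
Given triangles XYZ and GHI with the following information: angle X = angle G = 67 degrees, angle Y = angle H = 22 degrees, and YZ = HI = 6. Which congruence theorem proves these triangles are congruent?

The given information matches AAS: Two pairs of corresponding angles and a non-included side are equal (Angle-Angle-Side).

AAS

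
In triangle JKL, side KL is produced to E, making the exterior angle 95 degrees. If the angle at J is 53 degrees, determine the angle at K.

angle K = 95 - 53 = 42 degrees (exterior angle theorem).

42 degrees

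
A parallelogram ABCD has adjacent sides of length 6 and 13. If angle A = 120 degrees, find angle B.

Opposite sides of a parallelogram are parallel, so consecutive angles form co-interior angles on a transversal.
Co-interior angles sum to 180°, giving angle B = 180 - 120 = 60 degrees.

60 degrees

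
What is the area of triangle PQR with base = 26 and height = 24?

Area = (1/2)(26)(24) = 312

312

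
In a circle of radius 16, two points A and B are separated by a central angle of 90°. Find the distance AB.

Chord length = 2r sin(θ/2)
= 2 × 16 × sin(90°/2)
= 2 × 16 × sin(45°)
= 16*sqrt(2)

16*sqrt(2)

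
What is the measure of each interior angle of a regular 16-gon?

Each interior angle of a regular n-gon is (n - 2) * 180 / n.
For n = 16: (16 - 2) * 180 / 16 = 2520/16 = 315/2 degrees.

315/2 degrees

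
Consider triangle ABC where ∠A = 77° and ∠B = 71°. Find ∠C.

Let angle C = x. Then 77 + 71 + x = 180.
x = 180 - 148 = 32 degrees.

32 degrees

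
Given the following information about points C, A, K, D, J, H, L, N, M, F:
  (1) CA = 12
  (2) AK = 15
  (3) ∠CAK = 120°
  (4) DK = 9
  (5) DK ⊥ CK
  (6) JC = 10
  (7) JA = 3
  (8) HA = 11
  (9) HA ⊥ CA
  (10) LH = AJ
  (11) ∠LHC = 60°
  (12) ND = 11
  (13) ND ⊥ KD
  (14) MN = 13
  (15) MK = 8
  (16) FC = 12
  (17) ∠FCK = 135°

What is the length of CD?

Step 1: By the law of cosines on triangle CAK: CK² = 12² + 15² − 2·12·15·cos(120°) = 549, so CK = 3·√61.
Step 2: By the law of cosines on triangle CKD: CD² = (3·√61)² + 9² − 2·3·√61·9·cos(90°) = 630, so CD = 3·√70.

Therefore, the length of CD = 3·√70.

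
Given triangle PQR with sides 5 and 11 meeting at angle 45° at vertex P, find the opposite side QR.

By the law of cosines: QR^2 = PQ^2 + PR^2 - 2*PQ*PR*cos(P)
QR^2 = 5^2 + 11^2 - 2*5*11*cos(45°)
QR^2 = 25 + 121 - 110*(sqrt(2)/2)
QR^2 = 146 - 55*sqrt(2)
QR = sqrt(146 - 55*sqrt(2))

sqrt(146 - 55*sqrt(2))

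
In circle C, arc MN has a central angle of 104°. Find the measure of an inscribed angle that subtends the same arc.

An inscribed angle intercepts an arc from a point on the circle, while the central angle intercepts the same arc from the center.
The inscribed angle is always half the central angle: 104° / 2 = 52°.

52°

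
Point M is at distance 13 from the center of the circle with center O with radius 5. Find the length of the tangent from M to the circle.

tangent = √(d² - r²) = √(13² - 5²) = √(169 - 25) = √144 = 12

12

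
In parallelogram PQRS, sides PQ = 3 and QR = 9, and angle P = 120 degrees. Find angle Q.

Consecutive angles are supplementary: angle Q = 180 - 120 = 60 degrees.

60 degrees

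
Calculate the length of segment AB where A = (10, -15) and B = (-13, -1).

d = sqrt((-13 - 10)^2 + (-1 - -15)^2)
d = sqrt(-23^2 + 14^2)
d = sqrt(529 + 196)
d = sqrt(725) = 5*sqrt(29)

5*sqrt(29)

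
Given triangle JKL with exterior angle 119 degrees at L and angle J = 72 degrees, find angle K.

The exterior angle theorem states that an exterior angle equals the sum of the two non-adjacent interior angles.
So 119 = 72 + angle K, which gives angle K = 119 - 72 = 47 degrees.

47 degrees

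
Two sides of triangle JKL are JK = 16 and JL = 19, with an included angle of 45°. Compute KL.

When two sides and the included angle are known, the law of cosines gives the third side.
c^2 = a^2 + b^2 - 2ab cos(C) generalizes the Pythagorean theorem to non-right triangles.
Here: KL^2 = 256 + 361 - 608*(sqrt(2)/2) = 617 - 304*sqrt(2)
KL = sqrt(617 - 304*sqrt(2))

sqrt(617 - 304*sqrt(2))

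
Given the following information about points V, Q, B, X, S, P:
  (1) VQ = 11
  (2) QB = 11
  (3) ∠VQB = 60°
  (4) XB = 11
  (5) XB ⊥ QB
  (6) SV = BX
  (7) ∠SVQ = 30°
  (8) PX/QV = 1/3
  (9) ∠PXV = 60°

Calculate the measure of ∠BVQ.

Step 1: By the law of cosines on triangle VQB: VB² = 11² + 11² − 2·11·11·cos(60°) = 121, so VB = 11.
Step 2: By the inverse law of cosines on triangle BVQ: cos(∠BVQ) = (11² + 11² − 11²) / (2·11·11) = 121/242 = 0.5, so ∠BVQ = 60°.

Therefore, the measure of angle ∠BVQ = 60°.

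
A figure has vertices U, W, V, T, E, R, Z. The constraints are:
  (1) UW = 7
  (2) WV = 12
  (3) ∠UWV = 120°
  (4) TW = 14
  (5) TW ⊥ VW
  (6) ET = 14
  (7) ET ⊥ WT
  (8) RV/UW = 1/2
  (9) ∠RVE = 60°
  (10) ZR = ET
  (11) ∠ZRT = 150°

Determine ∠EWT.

Step 1: By the law of cosines on triangle WTE: WE² = 14² + 14² − 2·14·14·cos(90°) = 392, so WE = 14·√2.
Step 2: By the inverse law of cosines on triangle EWT: cos(∠EWT) = ((14·√2)² + 14² − 14²) / (2·14·√2·14) = 392/554.37 = 0.7071, so ∠EWT = 45°.

Therefore, the measure of angle ∠EWT = 45°.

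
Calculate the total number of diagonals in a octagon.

Total line segments between 8 vertices = C(8,2) = 28.
Subtract the 8 sides: 28 - 8 = 20 diagonals.

20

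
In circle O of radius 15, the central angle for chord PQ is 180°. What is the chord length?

Drop a perpendicular from the center to the chord, bisecting both the chord and the central angle.
Each half-chord = r sin(θ/2) = 15 sin(90°).
The full chord = 2 × 15 × sin(90°) = 30.

30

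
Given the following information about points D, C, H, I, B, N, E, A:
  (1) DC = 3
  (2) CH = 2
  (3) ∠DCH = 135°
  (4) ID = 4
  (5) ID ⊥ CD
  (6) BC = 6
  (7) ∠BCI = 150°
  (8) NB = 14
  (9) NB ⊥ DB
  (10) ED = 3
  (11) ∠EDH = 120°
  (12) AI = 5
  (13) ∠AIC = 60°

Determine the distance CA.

Step 1: By the law of cosines on triangle CDI: CI² = 3² + 4² − 2·3·4·cos(90°) = 25, so CI = 5.
Step 2: By the law of cosines on triangle CIA: CA² = 5² + 5² − 2·5·5·cos(60°) = 25, so CA = 5.

Therefore, the length of CA = 5.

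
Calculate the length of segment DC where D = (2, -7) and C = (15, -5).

The horizontal distance is |15 - 2| = 13 and the vertical distance is |-5 - -7| = 2.
By the Pythagorean theorem, d = sqrt(13^2 + 2^2) = sqrt(173).

sqrt(173)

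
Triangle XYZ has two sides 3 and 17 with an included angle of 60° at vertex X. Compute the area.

When two sides and the included angle are known, the area formula is (1/2)ab sin(C).
The height from one side to the opposite vertex is 17 sin(60°) = 17*sqrt(3)/2.
Area = (1/2) * 3 * 17*sqrt(3)/2 = 51*sqrt(3)/4.

51*sqrt(3)/4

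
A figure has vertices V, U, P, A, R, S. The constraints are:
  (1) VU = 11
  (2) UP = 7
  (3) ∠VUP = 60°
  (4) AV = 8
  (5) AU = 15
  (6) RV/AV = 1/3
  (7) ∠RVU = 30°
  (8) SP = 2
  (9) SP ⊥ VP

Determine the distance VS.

Step 1: By the law of cosines on triangle VUP: VP² = 11² + 7² − 2·11·7·cos(60°) = 93, so VP = √93.
Step 2: By the law of cosines on triangle VPS: VS² = √93² + 2² − 2·√93·2·cos(90°) = 97, so VS = √97.

Therefore, the length of VS = √97.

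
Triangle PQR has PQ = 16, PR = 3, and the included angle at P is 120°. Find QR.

Law of cosines: QR^2 = 16^2 + 3^2 - 2(16)(3)cos(120°) = 313, so QR = sqrt(313).

sqrt(313)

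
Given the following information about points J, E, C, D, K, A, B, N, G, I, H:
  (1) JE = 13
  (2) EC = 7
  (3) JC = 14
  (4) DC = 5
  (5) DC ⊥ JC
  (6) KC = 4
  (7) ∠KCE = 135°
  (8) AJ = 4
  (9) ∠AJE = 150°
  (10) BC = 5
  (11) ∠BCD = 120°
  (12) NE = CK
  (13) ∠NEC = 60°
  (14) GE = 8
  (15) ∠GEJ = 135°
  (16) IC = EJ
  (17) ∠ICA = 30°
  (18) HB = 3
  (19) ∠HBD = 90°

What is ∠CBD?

Step 1: By the law of cosines on triangle BCD: BD² = 5² + 5² − 2·5·5·cos(120°) = 75, so BD = 5·√3.
Step 2: By the inverse law of cosines on triangle CBD: cos(∠CBD) = (5² + (5·√3)² − 5²) / (2·5·5·√3) = 75/86.6 = 0.866, so ∠CBD = 30°.

Therefore, the measure of angle ∠CBD = 30°.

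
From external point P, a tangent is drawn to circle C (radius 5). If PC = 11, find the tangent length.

The tangent, radius, and line from the external point to the center form a right triangle.
The right angle is where the tangent meets the radius.
By the Pythagorean theorem: tangent² + 5² = 11²
tangent² = 121 - 25 = 96
tangent = 4*sqrt(6)

4*sqrt(6)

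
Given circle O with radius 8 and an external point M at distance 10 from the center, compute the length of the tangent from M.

Let T be the point of tangency. Then OT ⊥ MT (radius ⊥ tangent).
In right triangle OTM: OM² = OT² + MT²
10² = 8² + MT²
MT² = 36, MT = 6

6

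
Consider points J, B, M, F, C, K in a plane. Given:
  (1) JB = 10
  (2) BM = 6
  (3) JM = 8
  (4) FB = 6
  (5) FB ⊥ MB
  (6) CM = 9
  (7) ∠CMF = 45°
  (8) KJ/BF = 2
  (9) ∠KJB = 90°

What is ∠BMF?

Step 1: By the law of cosines on triangle MBF: MF² = 6² + 6² − 2·6·6·cos(90°) = 72, so MF = 6·√2.
Step 2: By the inverse law of cosines on triangle BMF: cos(∠BMF) = (6² + (6·√2)² − 6²) / (2·6·6·√2) = 72/101.82 = 0.7071, so ∠BMF = 45°.

Therefore, the measure of angle ∠BMF = 45°.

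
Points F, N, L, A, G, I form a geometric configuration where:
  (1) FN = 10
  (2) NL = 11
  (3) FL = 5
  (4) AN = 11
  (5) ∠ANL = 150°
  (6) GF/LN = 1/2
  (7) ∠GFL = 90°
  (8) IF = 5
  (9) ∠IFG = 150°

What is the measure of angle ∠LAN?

Step 1: By the law of cosines on triangle ANL: AL² = 11² + 11² − 2·11·11·cos(150°) = 451.58, so AL ≈ 21.25.
Step 2: By the inverse law of cosines on triangle LAN: cos(∠LAN) = (21.25² + 11² − 11²) / (2·21.25·11) = 451.58/467.51 = 0.9659, so ∠LAN = 15°.

Therefore, the measure of angle ∠LAN = 15°.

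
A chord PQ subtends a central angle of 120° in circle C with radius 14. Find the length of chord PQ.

Drop a perpendicular from the center to the chord, bisecting both the chord and the central angle.
Each half-chord = r sin(θ/2) = 14 sin(60°).
The full chord = 2 × 14 × sin(60°) = 14*sqrt(3).

14*sqrt(3)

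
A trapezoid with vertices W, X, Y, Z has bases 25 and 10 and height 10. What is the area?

A trapezoid's area equals the midsegment times the height.
The midsegment is (25 + 10) / 2 = 35/2.
Area = 35/2 * 10 = 175.

175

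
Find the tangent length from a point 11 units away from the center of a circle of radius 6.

The tangent, radius, and line from the external point to the center form a right triangle.
The right angle is where the tangent meets the radius.
By the Pythagorean theorem: tangent² + 6² = 11²
tangent² = 121 - 36 = 85
tangent = sqrt(85)

sqrt(85)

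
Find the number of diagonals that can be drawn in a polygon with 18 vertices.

Total line segments between 18 vertices = C(18,2) = 153.
Subtract the 18 sides: 153 - 18 = 135 diagonals.

135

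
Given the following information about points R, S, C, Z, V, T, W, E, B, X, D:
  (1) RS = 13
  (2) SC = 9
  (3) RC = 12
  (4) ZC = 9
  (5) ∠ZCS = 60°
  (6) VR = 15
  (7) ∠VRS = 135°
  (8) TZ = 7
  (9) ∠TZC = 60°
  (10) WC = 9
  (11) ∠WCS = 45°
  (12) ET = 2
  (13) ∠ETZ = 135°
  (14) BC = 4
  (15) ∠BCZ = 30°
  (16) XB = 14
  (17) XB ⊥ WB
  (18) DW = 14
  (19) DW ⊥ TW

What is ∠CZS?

Step 1: By the law of cosines on triangle ZCS: ZS² = 9² + 9² − 2·9·9·cos(60°) = 81, so ZS = 9.
Step 2: By the inverse law of cosines on triangle CZS: cos(∠CZS) = (9² + 9² − 9²) / (2·9·9) = 81/162 = 0.5, so ∠CZS = 60°.

Therefore, the measure of angle ∠CZS = 60°.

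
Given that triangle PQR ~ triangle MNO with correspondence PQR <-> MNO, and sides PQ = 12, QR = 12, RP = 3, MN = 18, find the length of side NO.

Since the triangles are similar, the ratio of corresponding sides is constant.
Scale factor k = MN / PQ = 18 / 12 = 3/2
NO = k * QR = 3/2 * 12 = 18

18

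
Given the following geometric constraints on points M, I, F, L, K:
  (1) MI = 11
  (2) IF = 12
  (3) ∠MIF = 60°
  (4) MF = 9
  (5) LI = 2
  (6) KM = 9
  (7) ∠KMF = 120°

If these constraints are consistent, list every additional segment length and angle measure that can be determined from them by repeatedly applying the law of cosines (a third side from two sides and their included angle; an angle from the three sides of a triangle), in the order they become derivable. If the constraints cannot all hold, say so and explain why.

These constraints are not satisfiable: (1), (2) and (3) already determine MF: by the law of cosines MF² = 11² + 12² − 2·11·12·cos(60°) = 133, so MF = √133, which contradicts (4) MF = 9. No planar figure meets all of them, so nothing further can be derived.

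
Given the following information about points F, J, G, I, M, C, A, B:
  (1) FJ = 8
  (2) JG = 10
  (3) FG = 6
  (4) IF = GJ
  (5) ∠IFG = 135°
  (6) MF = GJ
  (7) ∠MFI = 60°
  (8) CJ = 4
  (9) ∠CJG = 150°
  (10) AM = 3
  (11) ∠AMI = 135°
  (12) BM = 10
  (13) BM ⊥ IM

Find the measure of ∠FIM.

From the given relations: IF = GJ = 10; MF = GJ = 10.
Step 1: By the law of cosines on triangle IFM: IM² = 10² + 10² − 2·10·10·cos(60°) = 100, so IM = 10.
Step 2: By the inverse law of cosines on triangle FIM: cos(∠FIM) = (10² + 10² − 10²) / (2·10·10) = 100/200 = 0.5, so ∠FIM = 60°.

Therefore, the measure of angle ∠FIM = 60°.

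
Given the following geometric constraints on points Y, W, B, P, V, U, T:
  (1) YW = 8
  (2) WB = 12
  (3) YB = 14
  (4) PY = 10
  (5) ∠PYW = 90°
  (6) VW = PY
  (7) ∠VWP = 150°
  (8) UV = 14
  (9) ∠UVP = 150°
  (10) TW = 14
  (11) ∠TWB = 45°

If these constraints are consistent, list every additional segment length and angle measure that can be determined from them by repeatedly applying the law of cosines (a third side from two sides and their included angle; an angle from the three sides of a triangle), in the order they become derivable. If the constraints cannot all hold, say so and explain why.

The constraints are consistent. Derivable facts, in order:
After 1 step:
- BT ≈ 10.12
- WP = 2·√41
- ∠BWY = 86.42°
- ∠BYW = 58.81°
- ∠WBY = 34.77°
After 2 steps:
- PV ≈ 22.04
- ∠BTW = 56.98°
- ∠PWY = 51.34°
- ∠TBW = 78.02°
- ∠WPY = 38.66°
After 3 steps:
- PU ≈ 34.88
- ∠PVW = 16.89°
- ∠VPW = 13.11°
After 4 steps:
- ∠PUV = 18.42°
- ∠UPV = 11.58°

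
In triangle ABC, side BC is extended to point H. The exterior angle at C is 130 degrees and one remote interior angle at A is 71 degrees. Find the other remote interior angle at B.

By the exterior angle theorem: exterior angle = sum of remote interior angles.
130 = 71 + angle B
angle B = 130 - 71 = 59 degrees

59 degrees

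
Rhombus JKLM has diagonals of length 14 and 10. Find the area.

The diagonals of a rhombus divide it into four right triangles.
Each triangle has legs 14/ 2 = 7 and 10/2 = 5, so each has area (1/2)*7*5 = 35/2.
Four such triangles give total area = (d1 * d2) / 2 = 70.

70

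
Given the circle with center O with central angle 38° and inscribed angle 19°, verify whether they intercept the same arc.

By the inscribed angle theorem, if both angles subtend the same arc, the inscribed angle must be half the central angle.
Half of 38° = 19°, which equals the given inscribed angle of 19°.
Therefore, yes, they correspond to the same arc.

Yes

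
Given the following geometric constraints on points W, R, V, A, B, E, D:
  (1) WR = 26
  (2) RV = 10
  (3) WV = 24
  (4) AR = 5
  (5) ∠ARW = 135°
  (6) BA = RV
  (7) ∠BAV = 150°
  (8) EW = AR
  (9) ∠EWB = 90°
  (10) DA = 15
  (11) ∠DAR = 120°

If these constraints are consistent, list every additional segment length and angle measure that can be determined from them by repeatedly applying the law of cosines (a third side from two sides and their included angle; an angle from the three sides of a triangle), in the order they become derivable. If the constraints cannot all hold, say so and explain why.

The constraints are consistent. Derivable facts, in order:
After 1 step:
- RD = 5·√13
- WA ≈ 29.75
- ∠RVW = 90°
- ∠RWV = 22.62°
- ∠VRW = 67.38°
After 2 steps:
- ∠ADR = 13.9°
- ∠ARD = 46.1°
- ∠AWR = 6.83°
- ∠RAW = 38.17°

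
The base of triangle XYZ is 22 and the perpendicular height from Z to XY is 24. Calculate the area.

Area = (1/2)(22)(24) = 264

264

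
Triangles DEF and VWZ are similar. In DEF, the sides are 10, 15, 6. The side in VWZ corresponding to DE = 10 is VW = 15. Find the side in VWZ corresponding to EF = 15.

Similar triangles have proportional sides. Setting up the proportion:
VW / DE = WZ / EF
15 / 10 = WZ / 15
WZ = 15 * 15 / 10 = 45/2.

45/2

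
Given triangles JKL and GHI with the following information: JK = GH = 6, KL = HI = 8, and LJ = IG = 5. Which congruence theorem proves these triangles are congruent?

The given information matches SSS: All three pairs of corresponding sides are equal (Side-Side-Side).

SSS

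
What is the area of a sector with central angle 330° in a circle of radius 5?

Sector area = π(5²)(11/12) = 275*pi/12

275*pi/12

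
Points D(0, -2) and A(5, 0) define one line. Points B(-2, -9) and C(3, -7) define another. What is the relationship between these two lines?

Slope of line 1: m1 = (0 - -2)/(5 - 0) = 2/5 = 2/5
Slope of line 2: m2 = (-7 - -9)/(3 - -2) = 2/5 = 2/5
Since m1 = m2 = 2/5, the lines are parallel.

Parallel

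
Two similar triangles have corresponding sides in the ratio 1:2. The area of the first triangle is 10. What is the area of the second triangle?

The ratio of areas of similar triangles = (side ratio)^2.
Side ratio = 1:2, so area ratio = 1:4.
Area of the second triangle / Area of the first triangle = 4/1
Area of the second triangle = 10 * 4/1 = 40

40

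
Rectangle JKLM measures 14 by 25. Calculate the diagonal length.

Using the Pythagorean theorem:
d² = 14² + 25² = 196 + 625 = 821
d = sqrt(821)

sqrt(821)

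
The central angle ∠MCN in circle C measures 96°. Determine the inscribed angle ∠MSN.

An inscribed angle intercepts an arc from a point on the circle, while the central angle intercepts the same arc from the center.
The inscribed angle is always half the central angle: 96° / 2 = 48°.

48°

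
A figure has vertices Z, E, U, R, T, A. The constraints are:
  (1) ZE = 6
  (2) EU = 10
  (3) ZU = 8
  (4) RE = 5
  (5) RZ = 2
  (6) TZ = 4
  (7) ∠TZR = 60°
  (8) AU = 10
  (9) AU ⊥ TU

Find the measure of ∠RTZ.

Step 1: By the law of cosines on triangle TZR: TR² = 4² + 2² − 2·4·2·cos(60°) = 12, so TR = 2·√3.
Step 2: By the inverse law of cosines on triangle RTZ: cos(∠RTZ) = ((2·√3)² + 4² − 2²) / (2·2·√3·4) = 24/27.71 = 0.866, so ∠RTZ = 30°.

Therefore, the measure of angle ∠RTZ = 30°.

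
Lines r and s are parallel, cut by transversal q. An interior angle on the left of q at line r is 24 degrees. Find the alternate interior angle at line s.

Alternate interior angles lie on opposite sides of the transversal, between the parallel lines.
By the alternate interior angle theorem, they are equal: 24 degrees.

24 degrees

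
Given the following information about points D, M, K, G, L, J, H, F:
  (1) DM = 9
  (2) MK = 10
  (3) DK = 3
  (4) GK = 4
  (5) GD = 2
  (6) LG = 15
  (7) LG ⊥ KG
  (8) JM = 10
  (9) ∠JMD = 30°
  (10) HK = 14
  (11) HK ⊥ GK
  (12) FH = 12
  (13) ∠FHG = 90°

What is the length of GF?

Step 1: By the law of cosines on triangle GKH: GH² = 4² + 14² − 2·4·14·cos(90°) = 212, so GH = 2·√53.
Step 2: By the law of cosines on triangle GHF: GF² = (2·√53)² + 12² − 2·2·√53·12·cos(90°) = 356, so GF = 2·√89.

Therefore, the length of GF = 2·√89.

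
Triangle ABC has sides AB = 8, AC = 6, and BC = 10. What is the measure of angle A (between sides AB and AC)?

By the inverse law of cosines: cos(A) = (AB² + AC² - BC²) / (2 × AB × AC)
cos(A) = (8² + 6² - (10)²) / (2 × 8 × 6)
cos(A) = (64 + 36 - (100)) / 96
cos(A) = 0
A = arccos(0) = 90°

90°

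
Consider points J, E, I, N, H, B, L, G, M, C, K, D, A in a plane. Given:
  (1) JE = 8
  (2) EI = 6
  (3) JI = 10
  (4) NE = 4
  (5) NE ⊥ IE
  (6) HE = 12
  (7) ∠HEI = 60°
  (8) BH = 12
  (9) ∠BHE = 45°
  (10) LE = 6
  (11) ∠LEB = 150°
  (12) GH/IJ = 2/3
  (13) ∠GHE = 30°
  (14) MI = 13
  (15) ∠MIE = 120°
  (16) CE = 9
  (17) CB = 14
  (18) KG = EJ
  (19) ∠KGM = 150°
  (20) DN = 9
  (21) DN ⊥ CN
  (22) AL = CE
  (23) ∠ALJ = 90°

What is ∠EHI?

Step 1: By the law of cosines on triangle HEI: HI² = 12² + 6² − 2·12·6·cos(60°) = 108, so HI = 6·√3.
Step 2: By the inverse law of cosines on triangle EHI: cos(∠EHI) = (12² + (6·√3)² − 6²) / (2·12·6·√3) = 216/249.42 = 0.866, so ∠EHI = 30°.

Therefore, the measure of angle ∠EHI = 30°.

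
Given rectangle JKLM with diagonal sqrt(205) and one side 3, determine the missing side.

b = sqrt(d^2 - a^2) = sqrt(205 - 9) = sqrt(196) = 14

14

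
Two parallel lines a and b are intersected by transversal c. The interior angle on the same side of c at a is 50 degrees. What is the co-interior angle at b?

Co-interior angles sum to 180: 180 - 50 = 130 degrees.

130 degrees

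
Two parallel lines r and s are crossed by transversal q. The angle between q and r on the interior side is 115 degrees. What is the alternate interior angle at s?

Alternate interior angles formed by parallel lines and a transversal are equal.
The given angle is 115 degrees.
The alternate interior angle = 115 degrees.

115 degrees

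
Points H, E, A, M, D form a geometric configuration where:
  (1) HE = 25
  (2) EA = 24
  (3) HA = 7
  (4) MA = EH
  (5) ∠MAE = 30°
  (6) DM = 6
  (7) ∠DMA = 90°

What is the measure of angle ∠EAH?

Step 1: By the inverse law of cosines on triangle EAH: cos(∠EAH) = (24² + 7² − 25²) / (2·24·7) = 0/336 = 0, so ∠EAH = 90°.

Therefore, the measure of angle ∠EAH = 90°.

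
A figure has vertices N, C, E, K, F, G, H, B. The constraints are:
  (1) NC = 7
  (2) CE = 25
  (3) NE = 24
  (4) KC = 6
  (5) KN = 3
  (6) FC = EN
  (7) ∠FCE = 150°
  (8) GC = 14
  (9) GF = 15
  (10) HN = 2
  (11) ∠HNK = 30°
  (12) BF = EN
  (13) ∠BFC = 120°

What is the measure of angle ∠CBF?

From the given relations: BF = EN = 24; FC = EN = 24.
Step 1: By the law of cosines on triangle BFC: BC² = 24² + 24² − 2·24·24·cos(120°) = 1728, so BC ≈ 41.57.
Step 2: By the inverse law of cosines on triangle CBF: cos(∠CBF) = (41.57² + 24² − 24²) / (2·41.57·24) = 1728/1995.32 = 0.866, so ∠CBF = 30°.

Therefore, the measure of angle ∠CBF = 30°.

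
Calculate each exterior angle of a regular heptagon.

Each exterior angle of a regular n-gon is 360 / n.
For n = 7: 360 / 7 = 360/7 degrees.

360/7 degrees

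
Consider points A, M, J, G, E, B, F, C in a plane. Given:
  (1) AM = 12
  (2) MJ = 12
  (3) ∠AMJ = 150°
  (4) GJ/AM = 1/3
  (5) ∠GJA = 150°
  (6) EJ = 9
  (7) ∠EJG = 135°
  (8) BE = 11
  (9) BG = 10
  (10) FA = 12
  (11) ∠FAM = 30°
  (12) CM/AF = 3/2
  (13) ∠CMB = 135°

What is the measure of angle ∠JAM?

Step 1: By the law of cosines on triangle AMJ: AJ² = 12² + 12² − 2·12·12·cos(150°) = 537.42, so AJ ≈ 23.18.
Step 2: By the inverse law of cosines on triangle JAM: cos(∠JAM) = (23.18² + 12² − 12²) / (2·23.18·12) = 537.42/556.37 = 0.9659, so ∠JAM = 15°.

Therefore, the measure of angle ∠JAM = 15°.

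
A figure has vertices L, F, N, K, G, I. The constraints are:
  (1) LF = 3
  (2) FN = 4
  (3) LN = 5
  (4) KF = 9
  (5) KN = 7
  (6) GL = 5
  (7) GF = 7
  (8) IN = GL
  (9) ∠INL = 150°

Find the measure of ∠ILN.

From the given relations: IN = GL = 5.
Step 1: By the law of cosines on triangle LNI: LI² = 5² + 5² − 2·5·5·cos(150°) = 93.3, so LI ≈ 9.66.
Step 2: By the inverse law of cosines on triangle ILN: cos(∠ILN) = (9.66² + 5² − 5²) / (2·9.66·5) = 93.3/96.59 = 0.9659, so ∠ILN = 15°.

Therefore, the measure of angle ∠ILN = 15°.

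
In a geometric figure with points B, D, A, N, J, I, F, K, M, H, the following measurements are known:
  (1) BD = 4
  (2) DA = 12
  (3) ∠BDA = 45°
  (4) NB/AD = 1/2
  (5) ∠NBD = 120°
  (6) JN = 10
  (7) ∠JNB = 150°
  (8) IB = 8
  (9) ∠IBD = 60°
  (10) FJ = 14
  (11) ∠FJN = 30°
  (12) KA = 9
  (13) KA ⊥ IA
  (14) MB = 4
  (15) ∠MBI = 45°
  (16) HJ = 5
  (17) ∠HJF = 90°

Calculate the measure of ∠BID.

Step 1: By the law of cosines on triangle IBD: ID² = 8² + 4² − 2·8·4·cos(60°) = 48, so ID = 4·√3.
Step 2: By the inverse law of cosines on triangle BID: cos(∠BID) = (8² + (4·√3)² − 4²) / (2·8·4·√3) = 96/110.85 = 0.866, so ∠BID = 30°.

Therefore, the measure of angle ∠BID = 30°.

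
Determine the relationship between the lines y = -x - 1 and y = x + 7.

Slope of line 1: m1 = -1
Slope of line 2: m2 = 1
Two lines are perpendicular when the product of their slopes is -1 (negative reciprocals).
m1 * m2 = (-1) * (1) = -1, confirming perpendicularity.

Perpendicular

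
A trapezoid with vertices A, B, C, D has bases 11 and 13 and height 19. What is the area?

Area of a trapezoid = (base1 + base2) * height / 2
Area = (11 + 13) * 19 / 2
Area = 24 * 19 / 2
Area = 456 / 2
Area = 228

228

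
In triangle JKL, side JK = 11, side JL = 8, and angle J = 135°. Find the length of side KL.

When two sides and the included angle are known, the law of cosines gives the third side.
c^2 = a^2 + b^2 - 2ab cos(C) generalizes the Pythagorean theorem to non-right triangles.
Here: KL^2 = 121 + 64 - 176*(-sqrt(2)/2) = 88*sqrt(2) + 185
KL = sqrt(88*sqrt(2) + 185)

sqrt(88*sqrt(2) + 185)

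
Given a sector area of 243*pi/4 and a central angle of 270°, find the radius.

Sector area A = πr² × θ/360, so r² = 360A / (πθ).
r² = 360 × 243*pi/4 / (π × 270)
r² = 81
r = 9

9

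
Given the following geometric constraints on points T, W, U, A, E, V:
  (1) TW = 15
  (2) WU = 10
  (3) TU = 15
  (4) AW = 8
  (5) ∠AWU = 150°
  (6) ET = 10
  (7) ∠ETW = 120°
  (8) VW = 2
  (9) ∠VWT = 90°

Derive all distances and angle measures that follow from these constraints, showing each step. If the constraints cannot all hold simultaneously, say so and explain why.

The constraints are consistent.

Step 1: From TW = 15, WV = 2, and ∠TWV = 90°, by the law of cosines:
  TV² = TW² + WV² - 2·TW·WV·cos(90°) = 225 + 4 - 0 = 229
  TV ≈ 15.13

Step 2: From WT = 15, TE = 10, and ∠WTE = 120°, by the law of cosines:
  WE² = WT² + TE² - 2·WT·TE·cos(120°) = 225 + 100 + 150 = 475
  WE = 5·√19

Step 3: From UW = 10, WA = 8, and ∠UWA = 150°, by the law of cosines:
  UA² = UW² + WA² - 2·UW·WA·cos(150°) = 100 + 64 + 138.6 = 302.6
  UA ≈ 17.39

Step 4: From TU = 15, TW = 15, UW = 10, by the inverse law of cosines:
  cos(∠UTW) = (TU² + TW² - UW²) / (2·TU·TW)
  ∠UTW = 38.94°

Step 5: From WT = 15, WU = 10, TU = 15, by the inverse law of cosines:
  cos(∠TWU) = (WT² + WU² - TU²) / (2·WT·WU)
  ∠TWU = 70.53°

Step 6: From UT = 15, UW = 10, TW = 15, by the inverse law of cosines:
  cos(∠TUW) = (UT² + UW² - TW²) / (2·UT·UW)
  ∠TUW = 70.53°

Step 7: From TV = 15.13, TW = 15, VW = 2, by the inverse law of cosines:
  cos(∠VTW) = (TV² + TW² - VW²) / (2·TV·TW)
  ∠VTW = 7.59°

Step 8: From WE = 5·√19, WT = 15, ET = 10, by the inverse law of cosines:
  cos(∠EWT) = (WE² + WT² - ET²) / (2·WE·WT)
  ∠EWT = 23.41°

Step 9: From UA = 17.39, UW = 10, AW = 8, by the inverse law of cosines:
  cos(∠AUW) = (UA² + UW² - AW²) / (2·UA·UW)
  ∠AUW = 13.29°

Step 10: From AU = 17.39, AW = 8, UW = 10, by the inverse law of cosines:
  cos(∠UAW) = (AU² + AW² - UW²) / (2·AU·AW)
  ∠UAW = 16.71°

Step 11: From ET = 10, EW = 5·√19, TW = 15, by the inverse law of cosines:
  cos(∠TEW) = (ET² + EW² - TW²) / (2·ET·EW)
  ∠TEW = 36.59°

Step 12: From VT = 15.13, VW = 2, TW = 15, by the inverse law of cosines:
  cos(∠TVW) = (VT² + VW² - TW²) / (2·VT·VW)
  ∠TVW = 82.41°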